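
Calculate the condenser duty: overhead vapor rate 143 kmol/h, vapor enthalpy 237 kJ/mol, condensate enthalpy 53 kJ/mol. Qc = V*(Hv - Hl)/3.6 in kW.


Qc = 143 * (237 - 53) / 3.6 = 143 * 184 / 3.6 = 7309

7309 kW


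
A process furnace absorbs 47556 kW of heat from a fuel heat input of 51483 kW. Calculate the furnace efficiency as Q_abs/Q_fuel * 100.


Furnace efficiency = Q_absorbed / Q_fuel * 100
= 47556 / 51483 * 100 = 92.37

92.37 %


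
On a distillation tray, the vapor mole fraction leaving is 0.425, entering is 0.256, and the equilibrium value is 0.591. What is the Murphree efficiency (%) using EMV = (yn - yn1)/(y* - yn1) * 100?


Murphree vapor efficiency: EMV = (y_n - y_(n-1)) / (y*_n - y_(n-1)) * 100
EMV = (0.425 - 0.256) / (0.591 - 0.256) * 100 = 0.169 / 0.335 * 100 = 50.45

50.45 %


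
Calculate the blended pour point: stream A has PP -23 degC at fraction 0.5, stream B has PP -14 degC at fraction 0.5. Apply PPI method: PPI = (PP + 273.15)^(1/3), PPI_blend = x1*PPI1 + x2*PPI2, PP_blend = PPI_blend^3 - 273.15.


PPI_1 = (-23 + 273.15)^(1/3) = 6.300865
PPI_2 = (-14 + 273.15)^(1/3) = 6.375541
PPI_blend = 0.5 * 6.300865 + 0.5 * 6.375541 = 6.338203
PP_blend = 6.338203^3 - 273.15 = 254.6235 - 273.15 = -18.53

-18.53 degC


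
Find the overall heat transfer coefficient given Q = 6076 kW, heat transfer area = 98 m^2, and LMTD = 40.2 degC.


From Q = U*A*LMTD, U = Q / (A * LMTD)
U = 6076 / (98 * 40.2) = 6076 / 3939.6 = 1.542

1.542 kW/(m^2*K)


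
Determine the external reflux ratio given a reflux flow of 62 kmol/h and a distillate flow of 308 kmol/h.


Reflux ratio definition: R = L / D (liquid returned / distillate withdrawn)
L = 62 kmol/h, D = 308 kmol/h
R = 62 / 308 = 0.2013

0.2013


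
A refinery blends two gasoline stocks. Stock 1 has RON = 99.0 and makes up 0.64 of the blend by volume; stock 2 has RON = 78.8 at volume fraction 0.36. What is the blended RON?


Linear blending: RON_blend = sum(vi * RONi)
Contribution 1: 0.64 * 99.0 = 63.36
Contribution 2: 0.36 * 78.8 = 28.368
RON_blend = 63.36 + 28.368 = 91.728

91.728


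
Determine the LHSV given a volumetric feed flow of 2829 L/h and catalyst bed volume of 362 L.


LHSV = volumetric feed rate / catalyst volume
= 2829 L/h / 362 L
= 7.815 h^-1

7.815 h^-1


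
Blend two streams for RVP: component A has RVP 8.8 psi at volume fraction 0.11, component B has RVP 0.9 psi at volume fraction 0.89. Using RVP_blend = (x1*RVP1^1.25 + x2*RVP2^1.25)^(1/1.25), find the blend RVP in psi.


Chevron index: RVP_blend = (sum xi*RVPi^1.25)^(1/1.25)
RVP^1.25 terms: 0.11 * 8.8^1.25 + 0.89 * 0.9^1.25 = 2.44741
RVP_blend = 2.44741^(1/1.25) = 2.046

2.046 psi


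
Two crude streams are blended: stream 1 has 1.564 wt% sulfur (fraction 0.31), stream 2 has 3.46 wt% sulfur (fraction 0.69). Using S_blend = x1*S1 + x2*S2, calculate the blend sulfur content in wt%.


Linear sulfur blending: S_blend = x1*S1 + x2*S2
Contribution 1: 0.31 * 1.564 = 0.48484 wt%
Contribution 2: 0.69 * 3.46 = 2.3874 wt%
S_blend = 0.48484 + 2.3874 = 2.87224

2.87224 wt%


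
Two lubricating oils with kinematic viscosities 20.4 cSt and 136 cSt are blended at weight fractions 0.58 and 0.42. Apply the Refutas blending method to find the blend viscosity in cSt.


Refutas method: VBN_i = 14.534*ln(ln(visc_i + 0.8)) + 10.975, blended linearly by mass fraction; since VBN is linear in VBI_i = ln(ln(visc_i + 0.8)) and the fractions sum to 1, blend VBI directly: visc = exp(exp(VBI_blend)) - 0.8
VBI_1 = ln(ln(20.4 + 0.8)) = 1.11645
VBI_2 = ln(ln(136 + 0.8)) = 1.59301
VBI_blend = 0.58 * 1.11645 + 0.42 * 1.59301 = 1.31661
visc_blend = exp(exp(1.31661)) - 0.8 = 40.91

40.91 cSt


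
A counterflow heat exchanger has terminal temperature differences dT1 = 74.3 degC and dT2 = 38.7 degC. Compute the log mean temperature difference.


LMTD = (dT1 - dT2) / ln(dT1/dT2)
= (74.3 - 38.7) / ln(74.3 / 38.7) = 35.6 / 0.652271 = 54.58

54.58 degC


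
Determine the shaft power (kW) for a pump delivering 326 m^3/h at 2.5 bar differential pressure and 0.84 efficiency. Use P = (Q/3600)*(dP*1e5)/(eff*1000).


Q = 326 / 3600 = 0.0905556 m^3/s
P = 0.0905556 * (2.5 * 1e5) / 0.84 / 1000 = 26.95

26.95 kW


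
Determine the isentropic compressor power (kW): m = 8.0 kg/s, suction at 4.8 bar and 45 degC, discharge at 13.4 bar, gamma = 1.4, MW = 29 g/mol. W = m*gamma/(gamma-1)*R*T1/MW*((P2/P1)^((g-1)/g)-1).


Isentropic work: W = m*(gamma/(gamma-1))*(R*T1/MW)*((P2/P1)^((gamma-1)/gamma) - 1)
T1 = 45 + 273.15 = 318.15 K
Pressure ratio = 13.4 / 4.8 = 2.79167
Exponent = (1.4 - 1)/1.4 = 0.285714
(P2/P1)^exp - 1 = 2.79167^0.285714 - 1 = 0.340879
W = 8.0 * 1.4 / 0.4 * 8.314 * 318.15 / 29 * 0.340879 = 870.6

870.6 kW


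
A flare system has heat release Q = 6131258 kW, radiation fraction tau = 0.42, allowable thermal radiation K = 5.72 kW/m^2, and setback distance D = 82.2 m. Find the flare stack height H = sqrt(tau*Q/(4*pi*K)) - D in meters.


tau*Q/(4*pi*K) = 0.42 * 6131258 / (4 * pi * 5.72) = 35825.6
sqrt(35825.6) = 189.277
H = 189.277 - 82.2 = 107.1

107.1 m


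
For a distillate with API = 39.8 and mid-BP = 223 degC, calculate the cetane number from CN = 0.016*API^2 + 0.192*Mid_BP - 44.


CN = 0.016 * 39.8^2 + 0.192 * 223 - 44
CN = 25.34464 + 42.816 - 44 = 24.16064

24.16064


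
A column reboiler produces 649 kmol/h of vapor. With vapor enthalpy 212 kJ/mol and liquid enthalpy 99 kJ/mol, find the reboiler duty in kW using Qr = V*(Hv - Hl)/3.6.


Qr = 649 * (212 - 99) / 3.6 = 649 * 113 / 3.6 = 20370

20370 kW


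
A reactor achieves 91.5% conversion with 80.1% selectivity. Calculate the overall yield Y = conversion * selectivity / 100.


Overall yield = conversion (%) * selectivity (%) / 100
Conversion = 91.5%, Selectivity = 80.1%
Y = 91.5 * 80.1 / 100
= 73.2915 %

73.2915 %


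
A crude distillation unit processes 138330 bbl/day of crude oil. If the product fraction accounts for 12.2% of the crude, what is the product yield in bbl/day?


Crude throughput = 138330 bbl/day
Fraction yield = 12.2%
yield = throughput * fraction / 100
yield = 138330 * 12.2 / 100 = 16876.26

16876.26 bbl/day


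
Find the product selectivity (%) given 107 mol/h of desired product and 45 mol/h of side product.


Selectivity = desired / (desired + undesired) * 100
Total products = 107 + 45 = 152 mol/h
S = 107 / 152 * 100
= 0.7039 * 100
= 70.39 %

70.39 %


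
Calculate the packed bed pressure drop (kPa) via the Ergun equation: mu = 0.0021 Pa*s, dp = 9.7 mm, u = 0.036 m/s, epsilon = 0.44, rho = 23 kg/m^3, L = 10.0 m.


dp = 9.7 mm = 0.0097 m
Viscous term = 150*0.0021*0.036*(1-0.44)^2 / (0.0097^2*0.44^3) = 443.698
Inertial term = 1.75*23*0.036^2*(1-0.44) / (0.0097*0.44^3) = 35.3532
dP/L = 443.698 + 35.3532 = 479.051 Pa/m
dP = 479.051 * 10.0 / 1000 = 4.791 kPa

4.791 kPa


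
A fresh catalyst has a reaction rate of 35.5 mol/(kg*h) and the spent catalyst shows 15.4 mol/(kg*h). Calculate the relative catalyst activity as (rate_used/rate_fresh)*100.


Activity (%) = (rate_used / rate_fresh) * 100
rate_used = 15.4, rate_fresh = 35.5
= (15.4 / 35.5) * 100
= 0.4338 * 100 = 43.38

43.38 %


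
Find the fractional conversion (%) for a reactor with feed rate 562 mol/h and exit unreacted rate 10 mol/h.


X = (F_in - F_out) / F_in * 100
Moles reacted = 562 - 10 = 552
X = 552 / 562 * 100
= 0.9822 * 100
= 98.22 %

98.22 %


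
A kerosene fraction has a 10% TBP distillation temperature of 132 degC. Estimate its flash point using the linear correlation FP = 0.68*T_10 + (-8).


FP = 0.68 * 132 + (-8) = 81.76

81.76 degC


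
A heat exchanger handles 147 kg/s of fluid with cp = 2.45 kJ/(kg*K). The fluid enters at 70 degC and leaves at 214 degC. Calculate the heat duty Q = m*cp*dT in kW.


Q = m_dot * cp * delta_T
delta_T = 214 - 70 = 144 K
Q = 147 * 2.45 * 144
= 360.15 * 144
= 51861.6 kW

51861.6 kW


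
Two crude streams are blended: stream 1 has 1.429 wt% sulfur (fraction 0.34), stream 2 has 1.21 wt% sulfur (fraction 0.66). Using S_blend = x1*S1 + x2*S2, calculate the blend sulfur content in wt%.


Linear sulfur blending: S_blend = x1*S1 + x2*S2
Contribution 1: 0.34 * 1.429 = 0.48586 wt%
Contribution 2: 0.66 * 1.21 = 0.7986 wt%
S_blend = 0.48586 + 0.7986 = 1.28446

1.28446 wt%


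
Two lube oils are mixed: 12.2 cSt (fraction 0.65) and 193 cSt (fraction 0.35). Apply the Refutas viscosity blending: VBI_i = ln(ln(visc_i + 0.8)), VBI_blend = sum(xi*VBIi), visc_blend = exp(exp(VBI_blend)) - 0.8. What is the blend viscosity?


Refutas method: VBN_i = 14.534*ln(ln(visc_i + 0.8)) + 10.975, blended linearly by mass fraction; since VBN is linear in VBI_i = ln(ln(visc_i + 0.8)) and the fractions sum to 1, blend VBI directly: visc = exp(exp(VBI_blend)) - 0.8
VBI_1 = ln(ln(12.2 + 0.8)) = 0.941939
VBI_2 = ln(ln(193 + 0.8)) = 1.66143
VBI_blend = 0.65 * 0.941939 + 0.35 * 1.66143 = 1.19376
visc_blend = exp(exp(1.19376)) - 0.8 = 26.30

26.30 cSt


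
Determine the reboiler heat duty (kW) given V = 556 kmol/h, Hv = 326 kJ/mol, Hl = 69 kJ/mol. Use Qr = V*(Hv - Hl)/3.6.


Qr = 556 * (326 - 69) / 3.6 = 556 * 257 / 3.6 = 39690

39690 kW


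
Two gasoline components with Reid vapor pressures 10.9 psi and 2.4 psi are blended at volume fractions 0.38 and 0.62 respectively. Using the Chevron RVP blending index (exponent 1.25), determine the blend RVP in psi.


Chevron index: RVP_blend = (sum xi*RVPi^1.25)^(1/1.25)
RVP^1.25 terms: 0.38 * 10.9^1.25 + 0.62 * 2.4^1.25 = 9.37811
RVP_blend = 9.37811^(1/1.25) = 5.994

5.994 psi


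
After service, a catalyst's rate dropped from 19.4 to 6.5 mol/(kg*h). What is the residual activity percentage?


Activity (%) = (rate_used / rate_fresh) * 100
rate_used = 6.5, rate_fresh = 19.4
= (6.5 / 19.4) * 100
= 0.3351 * 100 = 33.51

33.51 %


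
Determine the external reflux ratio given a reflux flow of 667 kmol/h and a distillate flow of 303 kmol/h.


Reflux ratio definition: R = L / D (liquid returned / distillate withdrawn)
L = 667 kmol/h, D = 303 kmol/h
R = 667 / 303 = 2.201

2.201


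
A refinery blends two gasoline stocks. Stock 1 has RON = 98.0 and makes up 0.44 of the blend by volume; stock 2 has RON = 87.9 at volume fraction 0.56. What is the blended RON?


Linear blending: RON_blend = sum(vi * RONi)
Contribution 1: 0.44 * 98.0 = 43.12
Contribution 2: 0.56 * 87.9 = 49.224
RON_blend = 43.12 + 49.224 = 92.344

92.344


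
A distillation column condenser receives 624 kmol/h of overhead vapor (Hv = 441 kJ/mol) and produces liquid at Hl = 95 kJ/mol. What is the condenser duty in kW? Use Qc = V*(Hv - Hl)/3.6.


Qc = 624 * (441 - 95) / 3.6 = 624 * 346 / 3.6 = 59970

59970 kW


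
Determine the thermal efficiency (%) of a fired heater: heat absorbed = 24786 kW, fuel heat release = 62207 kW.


Furnace efficiency = Q_absorbed / Q_fuel * 100
= 24786 / 62207 * 100 = 39.84

39.84 %


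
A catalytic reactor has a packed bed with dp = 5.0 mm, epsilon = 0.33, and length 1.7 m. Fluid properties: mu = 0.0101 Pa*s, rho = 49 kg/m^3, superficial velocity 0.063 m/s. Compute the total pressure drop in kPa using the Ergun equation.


dp = 5.0 mm = 0.005 m
Viscous term = 150*0.0101*0.063*(1-0.33)^2 / (0.005^2*0.33^3) = 47689.3
Inertial term = 1.75*49*0.063^2*(1-0.33) / (0.005*0.33^3) = 1269.05
dP/L = 47689.3 + 1269.05 = 48958.4 Pa/m
dP = 48958.4 * 1.7 / 1000 = 83.23 kPa

83.23 kPa


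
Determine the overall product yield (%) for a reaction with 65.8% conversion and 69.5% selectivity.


Overall yield = conversion (%) * selectivity (%) / 100
Conversion = 65.8%, Selectivity = 69.5%
Y = 65.8 * 69.5 / 100
= 45.731 %

45.731 %


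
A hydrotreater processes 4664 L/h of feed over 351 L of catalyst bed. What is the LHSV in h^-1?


LHSV = volumetric feed rate / catalyst volume
= 4664 L/h / 351 L
= 13.29 h^-1

13.29 h^-1


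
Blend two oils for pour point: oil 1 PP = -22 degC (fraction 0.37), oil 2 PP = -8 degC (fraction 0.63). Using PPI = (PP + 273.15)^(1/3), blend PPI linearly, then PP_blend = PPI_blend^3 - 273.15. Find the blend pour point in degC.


PPI_1 = (-22 + 273.15)^(1/3) = 6.30925
PPI_2 = (-8 + 273.15)^(1/3) = 6.42437
PPI_blend = 0.37 * 6.30925 + 0.63 * 6.42437 = 6.381776
PP_blend = 6.381776^3 - 273.15 = 259.911 - 273.15 = -13.24

-13.24 degC


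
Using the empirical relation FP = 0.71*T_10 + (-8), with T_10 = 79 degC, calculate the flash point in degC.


FP = 0.71 * 79 + (-8) = 48.09

48.09 degC


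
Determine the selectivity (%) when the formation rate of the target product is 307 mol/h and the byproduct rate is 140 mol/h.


Selectivity = desired / (desired + undesired) * 100
Total products = 307 + 140 = 447 mol/h
S = 307 / 447 * 100
= 0.6868 * 100
= 68.68 %

68.68 %


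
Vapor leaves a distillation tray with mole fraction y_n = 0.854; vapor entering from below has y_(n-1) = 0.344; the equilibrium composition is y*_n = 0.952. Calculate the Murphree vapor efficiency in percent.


Murphree vapor efficiency: EMV = (y_n - y_(n-1)) / (y*_n - y_(n-1)) * 100
EMV = (0.854 - 0.344) / (0.952 - 0.344) * 100 = 0.51 / 0.608 * 100 = 83.88

83.88 %


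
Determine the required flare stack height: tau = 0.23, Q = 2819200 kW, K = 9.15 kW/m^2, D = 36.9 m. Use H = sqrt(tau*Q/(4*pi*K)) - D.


tau*Q/(4*pi*K) = 0.23 * 2819200 / (4 * pi * 9.15) = 5639.27
sqrt(5639.27) = 75.0951
H = 75.0951 - 36.9 = 38.20

38.20 m


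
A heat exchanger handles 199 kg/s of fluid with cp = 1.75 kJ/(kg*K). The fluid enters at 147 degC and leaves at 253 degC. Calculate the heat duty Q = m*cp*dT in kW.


Q = m_dot * cp * delta_T
delta_T = 253 - 147 = 106 K
Q = 199 * 1.75 * 106
= 348.25 * 106
= 36914.5 kW

36914.5 kW


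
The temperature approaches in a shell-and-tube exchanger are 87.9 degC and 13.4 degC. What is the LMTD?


LMTD = (dT1 - dT2) / ln(dT1/dT2)
= (87.9 - 13.4) / ln(87.9 / 13.4) = 74.5 / 1.88095 = 39.61

39.61 degC


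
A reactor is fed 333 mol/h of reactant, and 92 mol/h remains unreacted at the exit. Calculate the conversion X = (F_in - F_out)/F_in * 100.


X = (F_in - F_out) / F_in * 100
Moles reacted = 333 - 92 = 241
X = 241 / 333 * 100
= 0.7237 * 100
= 72.37 %

72.37 %


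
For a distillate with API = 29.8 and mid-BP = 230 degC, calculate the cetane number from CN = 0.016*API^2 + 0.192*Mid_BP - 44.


CN = 0.016 * 29.8^2 + 0.192 * 230 - 44
CN = 14.20864 + 44.16 - 44 = 14.36864

14.36864


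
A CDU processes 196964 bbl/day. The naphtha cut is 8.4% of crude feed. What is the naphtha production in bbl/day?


Crude throughput = 196964 bbl/day
Fraction yield = 8.4%
yield = throughput * fraction / 100
yield = 196964 * 8.4 / 100 = 16544.976

16544.976 bbl/day


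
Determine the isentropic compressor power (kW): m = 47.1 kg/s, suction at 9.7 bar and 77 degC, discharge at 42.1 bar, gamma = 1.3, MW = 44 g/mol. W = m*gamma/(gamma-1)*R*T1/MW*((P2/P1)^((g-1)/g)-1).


Isentropic work: W = m*(gamma/(gamma-1))*(R*T1/MW)*((P2/P1)^((gamma-1)/gamma) - 1)
T1 = 77 + 273.15 = 350.15 K
Pressure ratio = 42.1 / 9.7 = 4.34021
Exponent = (1.3 - 1)/1.3 = 0.230769
(P2/P1)^exp - 1 = 4.34021^0.230769 - 1 = 0.403194
W = 47.1 * 1.3 / 0.3 * 8.314 * 350.15 / 44 * 0.403194 = 5445

5445 kW


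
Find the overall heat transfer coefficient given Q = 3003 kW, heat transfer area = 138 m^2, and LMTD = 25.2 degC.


From Q = U*A*LMTD, U = Q / (A * LMTD)
U = 3003 / (138 * 25.2) = 3003 / 3477.6 = 0.8635

0.8635 kW/(m^2*K)


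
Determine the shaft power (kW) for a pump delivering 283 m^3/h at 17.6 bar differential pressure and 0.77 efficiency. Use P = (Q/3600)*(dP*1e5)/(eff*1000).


Q = 283 / 3600 = 0.0786111 m^3/s
P = 0.0786111 * (17.6 * 1e5) / 0.77 / 1000 = 179.7

179.7 kW


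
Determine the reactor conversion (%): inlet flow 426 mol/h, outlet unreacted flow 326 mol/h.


X = (F_in - F_out) / F_in * 100
Moles reacted = 426 - 326 = 100
X = 100 / 426 * 100
= 0.2347 * 100
= 23.47 %

23.47 %


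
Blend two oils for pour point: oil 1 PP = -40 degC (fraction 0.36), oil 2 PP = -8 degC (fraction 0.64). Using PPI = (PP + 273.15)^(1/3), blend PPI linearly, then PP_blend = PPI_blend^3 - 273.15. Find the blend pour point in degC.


PPI_1 = (-40 + 273.15)^(1/3) = 6.15477
PPI_2 = (-8 + 273.15)^(1/3) = 6.42437
PPI_blend = 0.36 * 6.15477 + 0.64 * 6.42437 = 6.327314
PP_blend = 6.327314^3 - 273.15 = 253.3134 - 273.15 = -19.84

-19.84 degC


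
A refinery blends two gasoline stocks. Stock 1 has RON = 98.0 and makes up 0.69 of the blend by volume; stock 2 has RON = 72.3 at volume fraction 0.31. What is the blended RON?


Linear blending: RON_blend = sum(vi * RONi)
Contribution 1: 0.69 * 98.0 = 67.62
Contribution 2: 0.31 * 72.3 = 22.413
RON_blend = 67.62 + 22.413 = 90.033

90.033


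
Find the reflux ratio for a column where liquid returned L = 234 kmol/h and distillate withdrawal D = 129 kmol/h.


Reflux ratio definition: R = L / D (liquid returned / distillate withdrawn)
L = 234 kmol/h, D = 129 kmol/h
R = 234 / 129 = 1.814

1.814


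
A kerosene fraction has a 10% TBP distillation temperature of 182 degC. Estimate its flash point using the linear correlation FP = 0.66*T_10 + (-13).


FP = 0.66 * 182 + (-13) = 107.12

107.12 degC


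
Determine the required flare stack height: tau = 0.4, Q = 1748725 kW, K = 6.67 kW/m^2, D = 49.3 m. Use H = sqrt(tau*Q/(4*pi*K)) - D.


tau*Q/(4*pi*K) = 0.4 * 1748725 / (4 * pi * 6.67) = 8345.37
sqrt(8345.37) = 91.353
H = 91.353 - 49.3 = 42.05

42.05 m


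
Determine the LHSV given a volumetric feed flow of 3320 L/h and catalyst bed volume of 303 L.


LHSV = volumetric feed rate / catalyst volume
= 3320 L/h / 303 L
= 10.96 h^-1

10.96 h^-1


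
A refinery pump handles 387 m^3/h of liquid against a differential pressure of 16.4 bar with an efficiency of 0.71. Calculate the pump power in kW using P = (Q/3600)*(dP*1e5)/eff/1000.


Q = 387 / 3600 = 0.1075 m^3/s
P = 0.1075 * (16.4 * 1e5) / 0.71 / 1000 = 248.3

248.3 kW


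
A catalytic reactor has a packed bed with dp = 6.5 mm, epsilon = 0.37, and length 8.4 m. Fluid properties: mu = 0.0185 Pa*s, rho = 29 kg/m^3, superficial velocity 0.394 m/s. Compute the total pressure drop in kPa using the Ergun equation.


dp = 6.5 mm = 0.0065 m
Viscous term = 150*0.0185*0.394*(1-0.37)^2 / (0.0065^2*0.37^3) = 202772
Inertial term = 1.75*29*0.394^2*(1-0.37) / (0.0065*0.37^3) = 15074.8
dP/L = 202772 + 15074.8 = 217847 Pa/m
dP = 217847 * 8.4 / 1000 = 1830 kPa

1830 kPa


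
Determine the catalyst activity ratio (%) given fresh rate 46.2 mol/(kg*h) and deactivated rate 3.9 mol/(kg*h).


Activity (%) = (rate_used / rate_fresh) * 100
rate_used = 3.9, rate_fresh = 46.2
= (3.9 / 46.2) * 100
= 0.08442 * 100 = 8.442

8.442 %


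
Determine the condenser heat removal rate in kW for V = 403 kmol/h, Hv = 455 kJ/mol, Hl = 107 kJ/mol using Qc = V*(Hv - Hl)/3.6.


Qc = 403 * (455 - 107) / 3.6 = 403 * 348 / 3.6 = 38960

38960 kW


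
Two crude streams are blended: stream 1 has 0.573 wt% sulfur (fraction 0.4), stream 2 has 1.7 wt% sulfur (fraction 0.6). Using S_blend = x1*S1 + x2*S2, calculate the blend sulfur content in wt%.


Linear sulfur blending: S_blend = x1*S1 + x2*S2
Contribution 1: 0.4 * 0.573 = 0.2292 wt%
Contribution 2: 0.6 * 1.7 = 1.02 wt%
S_blend = 0.2292 + 1.02 = 1.2492

1.2492 wt%


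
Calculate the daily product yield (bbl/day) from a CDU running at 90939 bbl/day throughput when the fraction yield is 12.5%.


Crude throughput = 90939 bbl/day
Fraction yield = 12.5%
yield = throughput * fraction / 100
yield = 90939 * 12.5 / 100 = 11367.375

11367.375 bbl/day


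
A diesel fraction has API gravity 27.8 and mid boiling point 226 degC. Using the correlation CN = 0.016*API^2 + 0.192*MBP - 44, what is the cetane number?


CN = 0.016 * 27.8^2 + 0.192 * 226 - 44
CN = 12.36544 + 43.392 - 44 = 11.75744

11.75744


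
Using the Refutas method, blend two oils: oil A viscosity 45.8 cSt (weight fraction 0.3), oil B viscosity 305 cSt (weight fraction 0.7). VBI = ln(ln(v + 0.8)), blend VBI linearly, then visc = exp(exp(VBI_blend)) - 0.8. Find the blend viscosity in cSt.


Refutas method: VBN_i = 14.534*ln(ln(visc_i + 0.8)) + 10.975, blended linearly by mass fraction; since VBN is linear in VBI_i = ln(ln(visc_i + 0.8)) and the fractions sum to 1, blend VBI directly: visc = exp(exp(VBI_blend)) - 0.8
VBI_1 = ln(ln(45.8 + 0.8)) = 1.34589
VBI_2 = ln(ln(305 + 0.8)) = 1.74448
VBI_blend = 0.3 * 1.34589 + 0.7 * 1.74448 = 1.6249
visc_blend = exp(exp(1.6249)) - 0.8 = 159.6

159.6 cSt


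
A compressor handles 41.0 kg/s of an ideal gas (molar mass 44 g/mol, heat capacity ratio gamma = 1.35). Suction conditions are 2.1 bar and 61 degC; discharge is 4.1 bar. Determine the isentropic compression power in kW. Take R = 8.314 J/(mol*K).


Isentropic work: W = m*(gamma/(gamma-1))*(R*T1/MW)*((P2/P1)^((gamma-1)/gamma) - 1)
T1 = 61 + 273.15 = 334.15 K
Pressure ratio = 4.1 / 2.1 = 1.95238
Exponent = (1.35 - 1)/1.35 = 0.259259
(P2/P1)^exp - 1 = 1.95238^0.259259 - 1 = 0.18941
W = 41.0 * 1.35 / 0.35 * 8.314 * 334.15 / 44 * 0.18941 = 1891

1891 kW


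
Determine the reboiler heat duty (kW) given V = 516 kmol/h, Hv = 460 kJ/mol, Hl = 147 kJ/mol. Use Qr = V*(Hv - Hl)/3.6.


Qr = 516 * (460 - 147) / 3.6 = 516 * 313 / 3.6 = 44860

44860 kW


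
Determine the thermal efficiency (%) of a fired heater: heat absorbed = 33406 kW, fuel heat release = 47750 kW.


Furnace efficiency = Q_absorbed / Q_fuel * 100
= 33406 / 47750 * 100 = 69.96

69.96 %


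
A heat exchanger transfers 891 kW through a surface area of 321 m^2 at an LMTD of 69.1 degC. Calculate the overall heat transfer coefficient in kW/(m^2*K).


From Q = U*A*LMTD, U = Q / (A * LMTD)
U = 891 / (321 * 69.1) = 891 / 22181.1 = 0.04017

0.04017 kW/(m^2*K)


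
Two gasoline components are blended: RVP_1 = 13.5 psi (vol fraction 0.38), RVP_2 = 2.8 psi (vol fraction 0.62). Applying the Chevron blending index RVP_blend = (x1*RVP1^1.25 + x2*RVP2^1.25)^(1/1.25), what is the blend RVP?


Chevron index: RVP_blend = (sum xi*RVPi^1.25)^(1/1.25)
RVP^1.25 terms: 0.38 * 13.5^1.25 + 0.62 * 2.8^1.25 = 12.079
RVP_blend = 12.079^(1/1.25) = 7.339

7.339 psi


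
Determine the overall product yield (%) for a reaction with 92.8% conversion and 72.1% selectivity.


Overall yield = conversion (%) * selectivity (%) / 100
Conversion = 92.8%, Selectivity = 72.1%
Y = 92.8 * 72.1 / 100
= 66.9088 %

66.9088 %


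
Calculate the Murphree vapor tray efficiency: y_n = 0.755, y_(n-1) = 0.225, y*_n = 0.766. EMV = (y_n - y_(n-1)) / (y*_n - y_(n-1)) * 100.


Murphree vapor efficiency: EMV = (y_n - y_(n-1)) / (y*_n - y_(n-1)) * 100
EMV = (0.755 - 0.225) / (0.766 - 0.225) * 100 = 0.53 / 0.541 * 100 = 97.97

97.97 %


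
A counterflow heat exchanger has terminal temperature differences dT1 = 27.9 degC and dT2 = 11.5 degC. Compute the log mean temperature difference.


LMTD = (dT1 - dT2) / ln(dT1/dT2)
= (27.9 - 11.5) / ln(27.9 / 11.5) = 16.4 / 0.88628 = 18.50

18.50 degC


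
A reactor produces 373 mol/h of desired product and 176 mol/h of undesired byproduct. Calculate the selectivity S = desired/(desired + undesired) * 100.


Selectivity = desired / (desired + undesired) * 100
Total products = 373 + 176 = 549 mol/h
S = 373 / 549 * 100
= 0.6794 * 100
= 67.94 %

67.94 %


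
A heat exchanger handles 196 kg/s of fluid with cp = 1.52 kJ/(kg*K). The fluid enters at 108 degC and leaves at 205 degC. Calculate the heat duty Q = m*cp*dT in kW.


Q = m_dot * cp * delta_T
delta_T = 205 - 108 = 97 K
Q = 196 * 1.52 * 97
= 297.92 * 97
= 28898.24 kW

28898.24 kW


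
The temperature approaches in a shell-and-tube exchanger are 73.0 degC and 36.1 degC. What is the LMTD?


LMTD = (dT1 - dT2) / ln(dT1/dT2)
= (73.0 - 36.1) / ln(73.0 / 36.1) = 36.9 / 0.704167 = 52.40

52.40 degC


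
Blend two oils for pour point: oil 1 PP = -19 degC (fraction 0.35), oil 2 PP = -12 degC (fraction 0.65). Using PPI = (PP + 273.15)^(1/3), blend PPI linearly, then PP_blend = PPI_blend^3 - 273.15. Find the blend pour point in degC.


PPI_1 = (-19 + 273.15)^(1/3) = 6.334272
PPI_2 = (-12 + 273.15)^(1/3) = 6.391901
PPI_blend = 0.35 * 6.334272 + 0.65 * 6.391901 = 6.371731
PP_blend = 6.371731^3 - 273.15 = 258.6856 - 273.15 = -14.46

-14.46 degC


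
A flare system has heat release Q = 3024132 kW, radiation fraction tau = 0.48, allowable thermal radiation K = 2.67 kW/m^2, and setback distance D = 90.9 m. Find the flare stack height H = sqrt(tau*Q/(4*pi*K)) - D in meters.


tau*Q/(4*pi*K) = 0.48 * 3024132 / (4 * pi * 2.67) = 43263.4
sqrt(43263.4) = 207.999
H = 207.999 - 90.9 = 117.1

117.1 m


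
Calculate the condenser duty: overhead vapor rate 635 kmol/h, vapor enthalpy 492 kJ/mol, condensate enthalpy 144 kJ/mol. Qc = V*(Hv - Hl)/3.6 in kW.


Qc = 635 * (492 - 144) / 3.6 = 635 * 348 / 3.6 = 61380

61380 kW


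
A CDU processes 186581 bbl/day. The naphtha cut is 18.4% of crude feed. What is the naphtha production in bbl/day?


Crude throughput = 186581 bbl/day
Fraction yield = 18.4%
yield = throughput * fraction / 100
yield = 186581 * 18.4 / 100 = 34330.904

34330.904 bbl/day


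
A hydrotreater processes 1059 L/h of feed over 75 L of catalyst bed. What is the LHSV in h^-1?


LHSV = volumetric feed rate / catalyst volume
= 1059 L/h / 75 L
= 14.12 h^-1

14.12 h^-1


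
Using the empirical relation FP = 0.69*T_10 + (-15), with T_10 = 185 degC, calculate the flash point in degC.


FP = 0.69 * 185 + (-15) = 112.65

112.65 degC


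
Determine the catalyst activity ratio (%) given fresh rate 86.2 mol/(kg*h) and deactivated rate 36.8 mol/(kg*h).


Activity (%) = (rate_used / rate_fresh) * 100
rate_used = 36.8, rate_fresh = 86.2
= (36.8 / 86.2) * 100
= 0.4269 * 100 = 42.69

42.69 %


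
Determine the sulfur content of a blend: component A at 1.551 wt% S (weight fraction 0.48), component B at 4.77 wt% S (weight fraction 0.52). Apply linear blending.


Linear sulfur blending: S_blend = x1*S1 + x2*S2
Contribution 1: 0.48 * 1.551 = 0.74448 wt%
Contribution 2: 0.52 * 4.77 = 2.4804 wt%
S_blend = 0.74448 + 2.4804 = 3.22488

3.22488 wt%


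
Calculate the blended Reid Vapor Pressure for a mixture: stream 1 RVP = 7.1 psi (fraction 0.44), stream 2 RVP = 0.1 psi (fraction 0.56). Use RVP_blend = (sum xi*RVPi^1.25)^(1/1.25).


Chevron index: RVP_blend = (sum xi*RVPi^1.25)^(1/1.25)
RVP^1.25 terms: 0.44 * 7.1^1.25 + 0.56 * 0.1^1.25 = 5.13097
RVP_blend = 5.13097^(1/1.25) = 3.700

3.700 psi


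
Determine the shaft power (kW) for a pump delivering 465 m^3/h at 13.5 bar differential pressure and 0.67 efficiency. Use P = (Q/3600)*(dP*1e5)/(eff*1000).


Q = 465 / 3600 = 0.129167 m^3/s
P = 0.129167 * (13.5 * 1e5) / 0.67 / 1000 = 260.3

260.3 kW


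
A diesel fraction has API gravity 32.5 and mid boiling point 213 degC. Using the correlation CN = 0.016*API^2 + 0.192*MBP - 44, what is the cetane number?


CN = 0.016 * 32.5^2 + 0.192 * 213 - 44
CN = 16.9 + 40.896 - 44 = 13.796

13.796


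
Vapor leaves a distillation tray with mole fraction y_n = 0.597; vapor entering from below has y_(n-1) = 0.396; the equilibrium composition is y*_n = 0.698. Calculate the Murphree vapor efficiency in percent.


Murphree vapor efficiency: EMV = (y_n - y_(n-1)) / (y*_n - y_(n-1)) * 100
EMV = (0.597 - 0.396) / (0.698 - 0.396) * 100 = 0.201 / 0.302 * 100 = 66.56

66.56 %


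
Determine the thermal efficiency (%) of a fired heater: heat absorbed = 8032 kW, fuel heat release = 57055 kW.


Furnace efficiency = Q_absorbed / Q_fuel * 100
= 8032 / 57055 * 100 = 14.08

14.08 %


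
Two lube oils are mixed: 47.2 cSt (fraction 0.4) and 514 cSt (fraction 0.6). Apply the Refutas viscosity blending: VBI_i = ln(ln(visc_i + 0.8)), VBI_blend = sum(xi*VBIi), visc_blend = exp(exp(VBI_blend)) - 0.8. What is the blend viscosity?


Refutas method: VBN_i = 14.534*ln(ln(visc_i + 0.8)) + 10.975, blended linearly by mass fraction; since VBN is linear in VBI_i = ln(ln(visc_i + 0.8)) and the fractions sum to 1, blend VBI directly: visc = exp(exp(VBI_blend)) - 0.8
VBI_1 = ln(ln(47.2 + 0.8)) = 1.35356
VBI_2 = ln(ln(514 + 0.8)) = 1.83159
VBI_blend = 0.4 * 1.35356 + 0.6 * 1.83159 = 1.64038
visc_blend = exp(exp(1.64038)) - 0.8 = 172.9

172.9 cSt


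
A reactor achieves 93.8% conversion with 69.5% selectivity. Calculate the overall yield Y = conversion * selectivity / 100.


Overall yield = conversion (%) * selectivity (%) / 100
Conversion = 93.8%, Selectivity = 69.5%
Y = 93.8 * 69.5 / 100
= 65.191 %

65.191 %


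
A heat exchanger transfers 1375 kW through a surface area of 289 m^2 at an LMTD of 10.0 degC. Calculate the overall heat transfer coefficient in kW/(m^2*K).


From Q = U*A*LMTD, U = Q / (A * LMTD)
U = 1375 / (289 * 10.0) = 1375 / 2890 = 0.4758

0.4758 kW/(m^2*K)


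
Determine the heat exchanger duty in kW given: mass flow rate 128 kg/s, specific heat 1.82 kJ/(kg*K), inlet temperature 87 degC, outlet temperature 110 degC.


Q = m_dot * cp * delta_T
delta_T = 110 - 87 = 23 K
Q = 128 * 1.82 * 23
= 232.96 * 23
= 5358.08 kW

5358.08 kW


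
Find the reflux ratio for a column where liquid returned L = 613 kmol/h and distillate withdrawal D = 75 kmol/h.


Reflux ratio definition: R = L / D (liquid returned / distillate withdrawn)
L = 613 kmol/h, D = 75 kmol/h
R = 613 / 75 = 8.173

8.173


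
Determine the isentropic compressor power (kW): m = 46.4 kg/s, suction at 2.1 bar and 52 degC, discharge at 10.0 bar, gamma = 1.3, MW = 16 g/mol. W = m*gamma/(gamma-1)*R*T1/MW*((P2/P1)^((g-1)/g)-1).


Isentropic work: W = m*(gamma/(gamma-1))*(R*T1/MW)*((P2/P1)^((gamma-1)/gamma) - 1)
T1 = 52 + 273.15 = 325.15 K
Pressure ratio = 10.0 / 2.1 = 4.7619
Exponent = (1.3 - 1)/1.3 = 0.230769
(P2/P1)^exp - 1 = 4.7619^0.230769 - 1 = 0.433543
W = 46.4 * 1.3 / 0.3 * 8.314 * 325.15 / 16 * 0.433543 = 14730

14730 kW


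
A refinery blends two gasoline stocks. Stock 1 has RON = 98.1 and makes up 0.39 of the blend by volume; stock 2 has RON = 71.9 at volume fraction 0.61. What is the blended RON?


Linear blending: RON_blend = sum(vi * RONi)
Contribution 1: 0.39 * 98.1 = 38.259
Contribution 2: 0.61 * 71.9 = 43.859
RON_blend = 38.259 + 43.859 = 82.118

82.118


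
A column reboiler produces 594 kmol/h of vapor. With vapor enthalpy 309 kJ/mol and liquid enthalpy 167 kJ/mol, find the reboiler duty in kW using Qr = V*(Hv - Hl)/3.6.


Qr = 594 * (309 - 167) / 3.6 = 594 * 142 / 3.6 = 23430

23430 kW


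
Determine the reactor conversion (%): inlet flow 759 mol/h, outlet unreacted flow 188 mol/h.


X = (F_in - F_out) / F_in * 100
Moles reacted = 759 - 188 = 571
X = 571 / 759 * 100
= 0.7523 * 100
= 75.23 %

75.23 %


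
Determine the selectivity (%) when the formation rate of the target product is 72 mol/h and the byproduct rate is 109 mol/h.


Selectivity = desired / (desired + undesired) * 100
Total products = 72 + 109 = 181 mol/h
S = 72 / 181 * 100
= 0.3978 * 100
= 39.78 %

39.78 %


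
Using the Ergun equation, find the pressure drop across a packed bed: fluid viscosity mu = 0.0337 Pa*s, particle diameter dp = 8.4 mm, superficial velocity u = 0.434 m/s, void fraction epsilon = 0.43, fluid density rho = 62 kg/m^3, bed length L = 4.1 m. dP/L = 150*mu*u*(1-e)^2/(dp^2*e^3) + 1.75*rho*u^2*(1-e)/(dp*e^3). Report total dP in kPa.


dp = 8.4 mm = 0.0084 m
Viscous term = 150*0.0337*0.434*(1-0.43)^2 / (0.0084^2*0.43^3) = 127056
Inertial term = 1.75*62*0.434^2*(1-0.43) / (0.0084*0.43^3) = 17442.1
dP/L = 127056 + 17442.1 = 144498 Pa/m
dP = 144498 * 4.1 / 1000 = 592.4 kPa

592.4 kPa


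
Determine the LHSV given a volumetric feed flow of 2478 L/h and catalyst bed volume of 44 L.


LHSV = volumetric feed rate / catalyst volume
= 2478 L/h / 44 L
= 56.32 h^-1

56.32 h^-1


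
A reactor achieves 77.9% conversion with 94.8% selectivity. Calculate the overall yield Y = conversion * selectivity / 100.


Overall yield = conversion (%) * selectivity (%) / 100
Conversion = 77.9%, Selectivity = 94.8%
Y = 77.9 * 94.8 / 100
= 73.8492 %

73.8492 %


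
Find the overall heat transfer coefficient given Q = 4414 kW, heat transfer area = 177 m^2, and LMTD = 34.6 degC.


From Q = U*A*LMTD, U = Q / (A * LMTD)
U = 4414 / (177 * 34.6) = 4414 / 6124.2 = 0.7207

0.7207 kW/(m^2*K)


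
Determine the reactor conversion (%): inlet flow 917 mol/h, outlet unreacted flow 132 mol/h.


X = (F_in - F_out) / F_in * 100
Moles reacted = 917 - 132 = 785
X = 785 / 917 * 100
= 0.8561 * 100
= 85.61 %

85.61 %


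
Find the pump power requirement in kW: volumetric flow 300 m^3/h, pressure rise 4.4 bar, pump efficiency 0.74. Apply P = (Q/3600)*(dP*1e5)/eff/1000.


Q = 300 / 3600 = 0.0833333 m^3/s
P = 0.0833333 * (4.4 * 1e5) / 0.74 / 1000 = 49.55

49.55 kW


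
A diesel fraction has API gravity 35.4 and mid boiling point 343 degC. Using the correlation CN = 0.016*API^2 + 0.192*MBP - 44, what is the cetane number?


CN = 0.016 * 35.4^2 + 0.192 * 343 - 44
CN = 20.05056 + 65.856 - 44 = 41.90656

41.90656


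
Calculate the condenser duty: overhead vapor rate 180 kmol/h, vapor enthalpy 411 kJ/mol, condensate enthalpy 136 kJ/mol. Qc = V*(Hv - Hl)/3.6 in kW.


Qc = 180 * (411 - 136) / 3.6 = 180 * 275 / 3.6 = 13750

13750 kW


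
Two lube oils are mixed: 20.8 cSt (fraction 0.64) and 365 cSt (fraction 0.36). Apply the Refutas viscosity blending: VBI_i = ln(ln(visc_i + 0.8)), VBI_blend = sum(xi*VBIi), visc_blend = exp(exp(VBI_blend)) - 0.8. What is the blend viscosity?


Refutas method: VBN_i = 14.534*ln(ln(visc_i + 0.8)) + 10.975, blended linearly by mass fraction; since VBN is linear in VBI_i = ln(ln(visc_i + 0.8)) and the fractions sum to 1, blend VBI directly: visc = exp(exp(VBI_blend)) - 0.8
VBI_1 = ln(ln(20.8 + 0.8)) = 1.12255
VBI_2 = ln(ln(365 + 0.8)) = 1.77531
VBI_blend = 0.64 * 1.12255 + 0.36 * 1.77531 = 1.35754
visc_blend = exp(exp(1.35754)) - 0.8 = 47.95

47.95 cSt


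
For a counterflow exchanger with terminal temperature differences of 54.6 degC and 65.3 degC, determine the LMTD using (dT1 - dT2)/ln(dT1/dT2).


LMTD = (dT1 - dT2) / ln(dT1/dT2)
= (54.6 - 65.3) / ln(54.6 / 65.3) = -10.7 / -0.178958 = 59.79

59.79 degC


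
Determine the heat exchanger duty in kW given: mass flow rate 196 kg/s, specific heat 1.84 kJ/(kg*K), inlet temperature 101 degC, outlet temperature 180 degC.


Q = m_dot * cp * delta_T
delta_T = 180 - 101 = 79 K
Q = 196 * 1.84 * 79
= 360.64 * 79
= 28490.56 kW

28490.56 kW


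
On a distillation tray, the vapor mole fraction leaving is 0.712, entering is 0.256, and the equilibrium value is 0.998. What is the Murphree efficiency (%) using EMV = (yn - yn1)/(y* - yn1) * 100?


Murphree vapor efficiency: EMV = (y_n - y_(n-1)) / (y*_n - y_(n-1)) * 100
EMV = (0.712 - 0.256) / (0.998 - 0.256) * 100 = 0.456 / 0.742 * 100 = 61.46

61.46 %


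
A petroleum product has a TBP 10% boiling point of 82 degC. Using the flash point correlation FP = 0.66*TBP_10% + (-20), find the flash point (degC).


FP = 0.66 * 82 + (-20) = 34.12

34.12 degC


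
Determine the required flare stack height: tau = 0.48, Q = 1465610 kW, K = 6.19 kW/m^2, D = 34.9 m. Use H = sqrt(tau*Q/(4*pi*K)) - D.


tau*Q/(4*pi*K) = 0.48 * 1465610 / (4 * pi * 6.19) = 9043.97
sqrt(9043.97) = 95.0998
H = 95.0998 - 34.9 = 60.20

60.20 m


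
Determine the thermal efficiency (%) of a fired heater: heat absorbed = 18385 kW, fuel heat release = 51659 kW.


Furnace efficiency = Q_absorbed / Q_fuel * 100
= 18385 / 51659 * 100 = 35.59

35.59 %


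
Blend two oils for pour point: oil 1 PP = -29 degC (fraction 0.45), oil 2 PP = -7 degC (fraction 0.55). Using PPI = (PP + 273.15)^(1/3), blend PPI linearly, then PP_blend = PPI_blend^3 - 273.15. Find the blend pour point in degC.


PPI_1 = (-29 + 273.15)^(1/3) = 6.25008
PPI_2 = (-7 + 273.15)^(1/3) = 6.432436
PPI_blend = 0.45 * 6.25008 + 0.55 * 6.432436 = 6.350376
PP_blend = 6.350376^3 - 273.15 = 256.0934 - 273.15 = -17.06

-17.06 degC


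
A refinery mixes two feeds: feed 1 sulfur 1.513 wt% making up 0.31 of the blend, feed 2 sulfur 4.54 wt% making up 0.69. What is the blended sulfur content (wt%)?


Linear sulfur blending: S_blend = x1*S1 + x2*S2
Contribution 1: 0.31 * 1.513 = 0.46903 wt%
Contribution 2: 0.69 * 4.54 = 3.1326 wt%
S_blend = 0.46903 + 3.1326 = 3.60163

3.60163 wt%


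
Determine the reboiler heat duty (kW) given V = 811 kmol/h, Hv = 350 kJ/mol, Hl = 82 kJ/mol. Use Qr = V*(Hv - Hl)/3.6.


Qr = 811 * (350 - 82) / 3.6 = 811 * 268 / 3.6 = 60370

60370 kW


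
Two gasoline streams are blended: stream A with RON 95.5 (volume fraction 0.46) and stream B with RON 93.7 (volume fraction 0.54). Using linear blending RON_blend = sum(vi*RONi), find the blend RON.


Linear blending: RON_blend = sum(vi * RONi)
Contribution 1: 0.46 * 95.5 = 43.93
Contribution 2: 0.54 * 93.7 = 50.598
RON_blend = 43.93 + 50.598 = 94.528

94.528


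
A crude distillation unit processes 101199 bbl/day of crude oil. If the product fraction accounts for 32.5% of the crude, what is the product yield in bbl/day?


Crude throughput = 101199 bbl/day
Fraction yield = 32.5%
yield = throughput * fraction / 100
yield = 101199 * 32.5 / 100 = 32889.675

32889.675 bbl/day


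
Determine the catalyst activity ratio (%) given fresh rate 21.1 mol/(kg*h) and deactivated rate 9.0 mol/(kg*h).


Activity (%) = (rate_used / rate_fresh) * 100
rate_used = 9.0, rate_fresh = 21.1
= (9.0 / 21.1) * 100
= 0.4265 * 100 = 42.65

42.65 %


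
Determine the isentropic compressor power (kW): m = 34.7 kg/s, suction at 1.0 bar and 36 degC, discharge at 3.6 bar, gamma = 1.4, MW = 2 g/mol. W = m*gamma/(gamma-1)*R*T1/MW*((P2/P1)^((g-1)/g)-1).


Isentropic work: W = m*(gamma/(gamma-1))*(R*T1/MW)*((P2/P1)^((gamma-1)/gamma) - 1)
T1 = 36 + 273.15 = 309.15 K
Pressure ratio = 3.6 / 1.0 = 3.6
Exponent = (1.4 - 1)/1.4 = 0.285714
(P2/P1)^exp - 1 = 3.6^0.285714 - 1 = 0.441927
W = 34.7 * 1.4 / 0.4 * 8.314 * 309.15 / 2 * 0.441927 = 68980

68980 kW


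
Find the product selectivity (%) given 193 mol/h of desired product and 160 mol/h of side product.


Selectivity = desired / (desired + undesired) * 100
Total products = 193 + 160 = 353 mol/h
S = 193 / 353 * 100
= 0.5467 * 100
= 54.67 %

54.67 %


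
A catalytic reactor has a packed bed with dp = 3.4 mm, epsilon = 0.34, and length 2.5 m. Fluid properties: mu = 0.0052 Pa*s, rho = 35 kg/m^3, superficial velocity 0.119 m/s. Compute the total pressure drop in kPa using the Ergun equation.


dp = 3.4 mm = 0.0034 m
Viscous term = 150*0.0052*0.119*(1-0.34)^2 / (0.0034^2*0.34^3) = 88988.7
Inertial term = 1.75*35*0.119^2*(1-0.34) / (0.0034*0.34^3) = 4283.79
dP/L = 88988.7 + 4283.79 = 93272.5 Pa/m
dP = 93272.5 * 2.5 / 1000 = 233.2 kPa

233.2 kPa


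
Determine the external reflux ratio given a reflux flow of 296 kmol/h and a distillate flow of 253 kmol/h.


Reflux ratio definition: R = L / D (liquid returned / distillate withdrawn)
L = 296 kmol/h, D = 253 kmol/h
R = 296 / 253 = 1.170

1.170


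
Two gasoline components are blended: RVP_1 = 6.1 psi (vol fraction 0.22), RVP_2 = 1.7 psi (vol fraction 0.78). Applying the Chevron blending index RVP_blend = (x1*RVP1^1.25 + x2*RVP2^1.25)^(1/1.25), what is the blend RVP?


Chevron index: RVP_blend = (sum xi*RVPi^1.25)^(1/1.25)
RVP^1.25 terms: 0.22 * 6.1^1.25 + 0.78 * 1.7^1.25 = 3.62314
RVP_blend = 3.62314^(1/1.25) = 2.801

2.801 psi


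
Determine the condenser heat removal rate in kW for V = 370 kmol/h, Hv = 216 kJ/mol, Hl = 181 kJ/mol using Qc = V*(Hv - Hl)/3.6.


Qc = 370 * (216 - 181) / 3.6 = 370 * 35 / 3.6 = 3597

3597 kW


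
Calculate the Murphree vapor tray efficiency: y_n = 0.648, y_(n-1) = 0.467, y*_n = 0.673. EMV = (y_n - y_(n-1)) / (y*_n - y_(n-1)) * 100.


Murphree vapor efficiency: EMV = (y_n - y_(n-1)) / (y*_n - y_(n-1)) * 100
EMV = (0.648 - 0.467) / (0.673 - 0.467) * 100 = 0.181 / 0.206 * 100 = 87.86

87.86 %


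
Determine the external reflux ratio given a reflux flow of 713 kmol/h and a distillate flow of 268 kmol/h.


Reflux ratio definition: R = L / D (liquid returned / distillate withdrawn)
L = 713 kmol/h, D = 268 kmol/h
R = 713 / 268 = 2.660

2.660
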